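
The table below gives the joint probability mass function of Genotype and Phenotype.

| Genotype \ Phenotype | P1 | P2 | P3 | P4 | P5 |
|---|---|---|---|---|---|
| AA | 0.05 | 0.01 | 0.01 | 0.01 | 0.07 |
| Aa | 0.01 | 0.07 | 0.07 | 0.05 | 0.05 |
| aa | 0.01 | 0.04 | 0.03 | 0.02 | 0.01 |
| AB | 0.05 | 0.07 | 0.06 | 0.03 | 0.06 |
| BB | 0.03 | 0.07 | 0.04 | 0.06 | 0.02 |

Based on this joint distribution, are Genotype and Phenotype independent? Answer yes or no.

no

P(Genotype=AA) = 0.15 and P(Phenotype=P5) = 0.21, so their product is 0.0315, but P(Genotype=AA, Phenotype=P5) = 0.07. Since these differ, Genotype and Phenotype are not independent.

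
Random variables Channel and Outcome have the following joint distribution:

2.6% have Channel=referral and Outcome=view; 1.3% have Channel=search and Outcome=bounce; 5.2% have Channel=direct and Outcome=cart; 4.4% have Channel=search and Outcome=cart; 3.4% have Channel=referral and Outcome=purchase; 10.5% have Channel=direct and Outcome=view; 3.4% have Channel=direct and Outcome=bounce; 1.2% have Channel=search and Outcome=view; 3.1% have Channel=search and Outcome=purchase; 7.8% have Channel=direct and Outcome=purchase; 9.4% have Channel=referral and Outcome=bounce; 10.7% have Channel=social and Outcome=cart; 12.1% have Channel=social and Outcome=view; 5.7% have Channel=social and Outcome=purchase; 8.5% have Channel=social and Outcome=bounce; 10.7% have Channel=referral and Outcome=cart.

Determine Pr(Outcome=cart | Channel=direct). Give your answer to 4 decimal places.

P(Channel=direct) = 0.034 + 0.105 + 0.052 + 0.078 = 0.269.
P(Outcome=cart | Channel=direct) = 0.052/0.269 = 0.1933.

0.1933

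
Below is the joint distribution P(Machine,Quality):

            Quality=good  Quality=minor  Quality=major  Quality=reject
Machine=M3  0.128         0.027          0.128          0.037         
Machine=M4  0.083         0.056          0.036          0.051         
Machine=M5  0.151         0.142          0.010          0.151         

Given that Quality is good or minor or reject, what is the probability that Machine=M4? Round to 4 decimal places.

P(Quality=good) = 0.128 + 0.083 + 0.151 = 0.362.
P(Quality=minor) = 0.027 + 0.056 + 0.142 = 0.225.
P(Quality=reject) = 0.037 + 0.051 + 0.151 = 0.239.
P(Quality ∈ {good, minor, reject}) = 0.362 + 0.225 + 0.239 = 0.826; P(Machine=M4, Quality ∈ {good, minor, reject}) = 0.083 + 0.056 + 0.051 = 0.190.
P(Machine=M4 | Quality ∈ {good, minor, reject}) = 0.190/0.826 = 0.2300.

0.2300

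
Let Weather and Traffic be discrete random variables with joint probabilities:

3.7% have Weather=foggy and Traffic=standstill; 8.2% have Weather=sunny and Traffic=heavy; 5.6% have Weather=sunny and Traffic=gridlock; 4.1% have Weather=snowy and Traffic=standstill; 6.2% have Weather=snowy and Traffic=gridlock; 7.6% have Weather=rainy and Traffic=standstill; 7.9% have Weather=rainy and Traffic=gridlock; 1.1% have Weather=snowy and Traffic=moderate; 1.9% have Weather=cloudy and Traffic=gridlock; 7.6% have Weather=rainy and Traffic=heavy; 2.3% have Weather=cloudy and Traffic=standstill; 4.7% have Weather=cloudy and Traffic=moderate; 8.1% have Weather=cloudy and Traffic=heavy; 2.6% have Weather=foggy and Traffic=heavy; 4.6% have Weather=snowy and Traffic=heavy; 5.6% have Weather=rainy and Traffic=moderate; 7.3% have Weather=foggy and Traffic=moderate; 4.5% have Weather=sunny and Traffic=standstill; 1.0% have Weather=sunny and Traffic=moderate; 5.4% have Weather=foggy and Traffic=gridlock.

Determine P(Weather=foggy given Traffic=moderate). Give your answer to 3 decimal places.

0.371

P(Traffic=moderate) = 0.010 + 0.047 + 0.056 + 0.011 + 0.073 = 0.197.
P(Weather=foggy | Traffic=moderate) = 0.073/0.197 = 0.371.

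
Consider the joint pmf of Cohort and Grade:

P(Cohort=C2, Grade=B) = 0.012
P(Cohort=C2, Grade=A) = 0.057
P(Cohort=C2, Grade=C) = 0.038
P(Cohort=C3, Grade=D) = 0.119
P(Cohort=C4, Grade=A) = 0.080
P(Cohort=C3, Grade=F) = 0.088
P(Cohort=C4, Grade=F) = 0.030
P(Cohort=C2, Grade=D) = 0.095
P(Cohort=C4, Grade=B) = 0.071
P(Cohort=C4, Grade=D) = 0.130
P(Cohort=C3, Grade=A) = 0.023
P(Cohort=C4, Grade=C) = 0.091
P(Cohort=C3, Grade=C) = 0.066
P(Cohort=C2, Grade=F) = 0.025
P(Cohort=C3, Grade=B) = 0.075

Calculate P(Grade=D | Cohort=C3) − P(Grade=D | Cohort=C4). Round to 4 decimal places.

-0.0026

P(Cohort=C3) = 0.023 + 0.075 + 0.066 + 0.119 + 0.088 = 0.371; P(Grade=D | Cohort=C3) = 0.119/0.371 = 0.32075.
P(Cohort=C4) = 0.080 + 0.071 + 0.091 + 0.130 + 0.030 = 0.402; P(Grade=D | Cohort=C4) = 0.130/0.402 = 0.32338.
Difference = -0.0026.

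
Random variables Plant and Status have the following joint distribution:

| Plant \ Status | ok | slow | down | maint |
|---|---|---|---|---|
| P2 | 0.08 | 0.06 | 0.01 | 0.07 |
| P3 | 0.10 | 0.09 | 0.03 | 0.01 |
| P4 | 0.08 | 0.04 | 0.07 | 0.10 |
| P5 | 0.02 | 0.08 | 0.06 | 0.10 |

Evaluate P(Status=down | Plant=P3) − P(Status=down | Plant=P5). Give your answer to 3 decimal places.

P(Plant=P3) = 0.10 + 0.09 + 0.03 + 0.01 = 0.23; P(Status=down | Plant=P3) = 0.03/0.23 = 0.1304.
P(Plant=P5) = 0.02 + 0.08 + 0.06 + 0.10 = 0.26; P(Status=down | Plant=P5) = 0.06/0.26 = 0.2308.
Difference = -0.100.

-0.100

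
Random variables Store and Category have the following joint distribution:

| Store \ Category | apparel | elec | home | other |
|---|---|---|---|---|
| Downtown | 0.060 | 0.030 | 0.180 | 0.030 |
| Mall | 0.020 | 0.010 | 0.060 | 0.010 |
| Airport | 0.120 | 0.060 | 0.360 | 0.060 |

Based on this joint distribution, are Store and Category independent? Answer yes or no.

Every cell satisfies P(Store,Category) = P(Store)·P(Category). For instance P(Store=Downtown) = 0.300, P(Category=other) = 0.100, and 0.300×0.100 = 0.030 matches the joint entry. So Store and Category are independent.

yes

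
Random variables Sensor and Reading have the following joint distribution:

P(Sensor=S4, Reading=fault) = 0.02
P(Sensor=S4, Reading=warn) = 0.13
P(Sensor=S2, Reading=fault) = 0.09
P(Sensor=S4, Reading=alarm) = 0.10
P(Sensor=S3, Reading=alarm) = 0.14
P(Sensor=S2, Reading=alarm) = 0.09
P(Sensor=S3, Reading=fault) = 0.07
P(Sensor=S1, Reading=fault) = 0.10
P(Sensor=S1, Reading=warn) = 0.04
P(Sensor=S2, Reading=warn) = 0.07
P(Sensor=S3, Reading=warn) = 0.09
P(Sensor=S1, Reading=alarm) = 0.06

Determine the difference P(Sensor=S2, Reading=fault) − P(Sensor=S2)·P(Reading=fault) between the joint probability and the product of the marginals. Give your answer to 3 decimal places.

0.020

P(Sensor=S2) = 0.07 + 0.09 + 0.09 = 0.25.
P(Reading=fault) = 0.10 + 0.09 + 0.07 + 0.02 = 0.28.
P(Sensor=S2, Reading=fault) − P(Sensor=S2)P(Reading=fault) = 0.09 − 0.25×0.28 = 0.020.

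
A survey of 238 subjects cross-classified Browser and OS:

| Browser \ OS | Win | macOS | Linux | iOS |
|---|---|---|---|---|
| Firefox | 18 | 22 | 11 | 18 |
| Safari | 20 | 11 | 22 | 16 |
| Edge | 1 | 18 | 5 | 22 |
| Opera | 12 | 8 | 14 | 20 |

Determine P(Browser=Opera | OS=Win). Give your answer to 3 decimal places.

0.235

Total with OS=Win: 18 + 20 + 1 + 12 = 51.
P(Browser=Opera | OS=Win) = 12/51 = 0.235.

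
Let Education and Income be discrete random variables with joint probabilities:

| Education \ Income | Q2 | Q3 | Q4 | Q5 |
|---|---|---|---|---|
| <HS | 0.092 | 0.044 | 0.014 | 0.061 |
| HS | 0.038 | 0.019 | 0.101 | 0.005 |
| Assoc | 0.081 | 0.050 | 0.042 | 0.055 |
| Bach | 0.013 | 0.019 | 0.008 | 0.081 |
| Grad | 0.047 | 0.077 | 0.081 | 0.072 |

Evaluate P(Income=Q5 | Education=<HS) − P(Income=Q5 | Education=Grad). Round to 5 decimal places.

0.02917

P(Education=<HS) = 0.092 + 0.044 + 0.014 + 0.061 = 0.211; P(Income=Q5 | Education=<HS) = 0.061/0.211 = 0.289100.
P(Education=Grad) = 0.047 + 0.077 + 0.081 + 0.072 = 0.277; P(Income=Q5 | Education=Grad) = 0.072/0.277 = 0.259928.
Difference = 0.02917.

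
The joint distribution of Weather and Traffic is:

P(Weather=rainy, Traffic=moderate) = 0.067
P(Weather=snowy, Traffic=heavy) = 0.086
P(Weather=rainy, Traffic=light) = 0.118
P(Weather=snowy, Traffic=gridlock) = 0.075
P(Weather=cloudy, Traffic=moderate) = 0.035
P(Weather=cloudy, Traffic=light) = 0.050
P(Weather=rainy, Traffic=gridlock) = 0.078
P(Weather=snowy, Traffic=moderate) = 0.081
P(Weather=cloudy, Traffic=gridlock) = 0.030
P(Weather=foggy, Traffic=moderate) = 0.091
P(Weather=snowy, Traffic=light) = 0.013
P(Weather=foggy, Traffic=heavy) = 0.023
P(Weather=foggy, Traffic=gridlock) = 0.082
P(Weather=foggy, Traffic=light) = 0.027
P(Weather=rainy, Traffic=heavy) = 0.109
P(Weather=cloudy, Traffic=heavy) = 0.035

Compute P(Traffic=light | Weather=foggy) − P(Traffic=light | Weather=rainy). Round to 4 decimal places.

P(Weather=foggy) = 0.027 + 0.091 + 0.023 + 0.082 = 0.223; P(Traffic=light | Weather=foggy) = 0.027/0.223 = 0.12108.
P(Weather=rainy) = 0.118 + 0.067 + 0.109 + 0.078 = 0.372; P(Traffic=light | Weather=rainy) = 0.118/0.372 = 0.31720.
Difference = -0.1961.

-0.1961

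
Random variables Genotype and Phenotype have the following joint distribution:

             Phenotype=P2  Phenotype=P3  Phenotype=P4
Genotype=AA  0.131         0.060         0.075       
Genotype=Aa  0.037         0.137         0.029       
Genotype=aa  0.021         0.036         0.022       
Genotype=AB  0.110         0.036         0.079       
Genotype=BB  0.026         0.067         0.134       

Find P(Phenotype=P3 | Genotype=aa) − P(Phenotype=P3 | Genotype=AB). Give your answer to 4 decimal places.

P(Genotype=aa) = 0.021 + 0.036 + 0.022 = 0.079; P(Phenotype=P3 | Genotype=aa) = 0.036/0.079 = 0.45570.
P(Genotype=AB) = 0.110 + 0.036 + 0.079 = 0.225; P(Phenotype=P3 | Genotype=AB) = 0.036/0.225 = 0.16000.
Difference = 0.2957.

0.2957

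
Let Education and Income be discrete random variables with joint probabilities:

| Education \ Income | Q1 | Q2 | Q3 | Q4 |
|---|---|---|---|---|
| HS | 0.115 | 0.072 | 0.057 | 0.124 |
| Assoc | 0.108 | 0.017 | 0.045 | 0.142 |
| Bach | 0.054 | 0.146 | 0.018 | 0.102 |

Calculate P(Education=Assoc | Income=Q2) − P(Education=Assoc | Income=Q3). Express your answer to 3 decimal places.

-0.303

P(Income=Q2) = 0.072 + 0.017 + 0.146 = 0.235; P(Education=Assoc | Income=Q2) = 0.017/0.235 = 0.0723.
P(Income=Q3) = 0.057 + 0.045 + 0.018 = 0.120; P(Education=Assoc | Income=Q3) = 0.045/0.120 = 0.3750.
Difference = -0.303.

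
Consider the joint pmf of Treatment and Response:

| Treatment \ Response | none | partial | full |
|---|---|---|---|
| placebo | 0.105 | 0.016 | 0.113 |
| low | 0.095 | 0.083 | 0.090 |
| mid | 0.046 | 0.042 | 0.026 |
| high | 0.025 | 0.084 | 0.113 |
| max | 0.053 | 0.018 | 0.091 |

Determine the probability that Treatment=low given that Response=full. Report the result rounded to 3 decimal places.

0.208

P(Response=full) = 0.113 + 0.090 + 0.026 + 0.113 + 0.091 = 0.433.
P(Treatment=low | Response=full) = 0.090/0.433 = 0.208.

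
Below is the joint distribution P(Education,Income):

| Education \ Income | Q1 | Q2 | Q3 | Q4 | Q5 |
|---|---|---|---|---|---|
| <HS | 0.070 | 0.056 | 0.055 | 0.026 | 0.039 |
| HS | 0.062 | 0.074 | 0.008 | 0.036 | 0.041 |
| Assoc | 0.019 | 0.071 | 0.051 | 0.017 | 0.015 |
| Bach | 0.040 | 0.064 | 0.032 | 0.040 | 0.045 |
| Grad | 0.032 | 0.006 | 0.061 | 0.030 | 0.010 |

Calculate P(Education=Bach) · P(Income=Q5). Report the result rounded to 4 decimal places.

P(Education=Bach) = 0.040 + 0.064 + 0.032 + 0.040 + 0.045 = 0.221.
P(Income=Q5) = 0.039 + 0.041 + 0.015 + 0.045 + 0.010 = 0.150.
Product: 0.221 × 0.150 = 0.0332.

0.0332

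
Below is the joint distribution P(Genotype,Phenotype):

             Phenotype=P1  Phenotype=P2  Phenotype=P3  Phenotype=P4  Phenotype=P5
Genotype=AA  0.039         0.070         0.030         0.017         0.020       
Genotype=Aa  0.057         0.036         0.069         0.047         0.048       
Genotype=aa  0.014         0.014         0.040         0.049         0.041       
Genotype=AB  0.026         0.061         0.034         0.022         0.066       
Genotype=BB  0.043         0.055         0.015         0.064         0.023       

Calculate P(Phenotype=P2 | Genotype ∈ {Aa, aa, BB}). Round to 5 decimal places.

P(Genotype=Aa) = 0.057 + 0.036 + 0.069 + 0.047 + 0.048 = 0.257.
P(Genotype=aa) = 0.014 + 0.014 + 0.040 + 0.049 + 0.041 = 0.158.
P(Genotype=BB) = 0.043 + 0.055 + 0.015 + 0.064 + 0.023 = 0.200.
P(Genotype ∈ {Aa, aa, BB}) = 0.257 + 0.158 + 0.200 = 0.615; P(Phenotype=P2, Genotype ∈ {Aa, aa, BB}) = 0.036 + 0.014 + 0.055 = 0.105.
P(Phenotype=P2 | Genotype ∈ {Aa, aa, BB}) = 0.105/0.615 = 0.17073.

0.17073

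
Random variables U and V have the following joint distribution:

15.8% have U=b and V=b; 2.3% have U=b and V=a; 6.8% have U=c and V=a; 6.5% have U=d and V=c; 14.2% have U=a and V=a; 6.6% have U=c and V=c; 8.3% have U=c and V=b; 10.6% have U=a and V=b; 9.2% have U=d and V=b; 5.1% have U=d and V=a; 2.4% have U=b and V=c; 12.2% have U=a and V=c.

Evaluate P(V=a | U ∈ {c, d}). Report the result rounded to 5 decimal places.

P(U=c) = 0.068 + 0.083 + 0.066 = 0.217.
P(U=d) = 0.051 + 0.092 + 0.065 = 0.208.
P(U ∈ {c, d}) = 0.217 + 0.208 = 0.425; P(V=a, U ∈ {c, d}) = 0.068 + 0.051 = 0.119.
P(V=a | U ∈ {c, d}) = 0.119/0.425 = 0.28000.

0.28000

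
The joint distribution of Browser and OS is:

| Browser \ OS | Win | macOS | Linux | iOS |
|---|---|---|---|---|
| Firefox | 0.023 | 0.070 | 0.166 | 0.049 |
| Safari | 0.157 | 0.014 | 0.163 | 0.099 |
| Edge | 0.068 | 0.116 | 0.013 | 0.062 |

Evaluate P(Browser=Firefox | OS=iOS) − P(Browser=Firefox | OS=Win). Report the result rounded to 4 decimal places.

0.1406

P(OS=iOS) = 0.049 + 0.099 + 0.062 = 0.210; P(Browser=Firefox | OS=iOS) = 0.049/0.210 = 0.23333.
P(OS=Win) = 0.023 + 0.157 + 0.068 = 0.248; P(Browser=Firefox | OS=Win) = 0.023/0.248 = 0.09274.
Difference = 0.1406.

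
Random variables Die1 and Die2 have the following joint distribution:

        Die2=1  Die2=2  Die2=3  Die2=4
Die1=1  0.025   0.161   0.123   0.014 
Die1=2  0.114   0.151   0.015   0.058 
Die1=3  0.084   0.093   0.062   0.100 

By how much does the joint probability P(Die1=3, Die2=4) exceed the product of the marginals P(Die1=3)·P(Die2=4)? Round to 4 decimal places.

P(Die1=3) = 0.084 + 0.093 + 0.062 + 0.100 = 0.339.
P(Die2=4) = 0.014 + 0.058 + 0.100 = 0.172.
P(Die1=3, Die2=4) − P(Die1=3)P(Die2=4) = 0.100 − 0.339×0.172 = 0.0417.

0.0417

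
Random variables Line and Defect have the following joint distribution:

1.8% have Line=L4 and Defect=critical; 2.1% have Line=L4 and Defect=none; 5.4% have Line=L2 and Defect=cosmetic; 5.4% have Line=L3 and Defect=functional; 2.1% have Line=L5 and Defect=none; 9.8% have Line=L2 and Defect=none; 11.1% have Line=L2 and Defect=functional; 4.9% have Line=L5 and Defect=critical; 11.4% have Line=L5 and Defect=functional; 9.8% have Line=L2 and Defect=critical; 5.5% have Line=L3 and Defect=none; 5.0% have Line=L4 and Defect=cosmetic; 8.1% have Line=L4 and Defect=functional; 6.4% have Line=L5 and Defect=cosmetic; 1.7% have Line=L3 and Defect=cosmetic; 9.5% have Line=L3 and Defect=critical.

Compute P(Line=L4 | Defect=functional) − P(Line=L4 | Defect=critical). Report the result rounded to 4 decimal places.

0.1558

P(Defect=functional) = 0.111 + 0.054 + 0.081 + 0.114 = 0.360; P(Line=L4 | Defect=functional) = 0.081/0.360 = 0.22500.
P(Defect=critical) = 0.098 + 0.095 + 0.018 + 0.049 = 0.260; P(Line=L4 | Defect=critical) = 0.018/0.260 = 0.06923.
Difference = 0.1558.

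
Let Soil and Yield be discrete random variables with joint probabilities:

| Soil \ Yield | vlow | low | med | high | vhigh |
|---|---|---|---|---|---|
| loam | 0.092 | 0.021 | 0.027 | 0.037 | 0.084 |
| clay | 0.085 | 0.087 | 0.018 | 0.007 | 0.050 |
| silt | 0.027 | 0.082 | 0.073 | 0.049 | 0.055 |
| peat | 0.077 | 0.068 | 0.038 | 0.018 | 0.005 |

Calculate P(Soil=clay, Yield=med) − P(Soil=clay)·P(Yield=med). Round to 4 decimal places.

P(Soil=clay) = 0.085 + 0.087 + 0.018 + 0.007 + 0.050 = 0.247.
P(Yield=med) = 0.027 + 0.018 + 0.073 + 0.038 = 0.156.
P(Soil=clay, Yield=med) − P(Soil=clay)P(Yield=med) = 0.018 − 0.247×0.156 = -0.0205.

-0.0205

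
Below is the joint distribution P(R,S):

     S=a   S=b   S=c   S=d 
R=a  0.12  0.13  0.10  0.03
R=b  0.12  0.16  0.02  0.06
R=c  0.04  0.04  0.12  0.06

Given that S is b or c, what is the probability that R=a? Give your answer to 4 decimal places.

0.4035

P(S=b) = 0.13 + 0.16 + 0.04 = 0.33.
P(S=c) = 0.10 + 0.02 + 0.12 = 0.24.
P(S ∈ {b, c}) = 0.33 + 0.24 = 0.57; P(R=a, S ∈ {b, c}) = 0.13 + 0.10 = 0.23.
P(R=a | S ∈ {b, c}) = 0.23/0.57 = 0.4035.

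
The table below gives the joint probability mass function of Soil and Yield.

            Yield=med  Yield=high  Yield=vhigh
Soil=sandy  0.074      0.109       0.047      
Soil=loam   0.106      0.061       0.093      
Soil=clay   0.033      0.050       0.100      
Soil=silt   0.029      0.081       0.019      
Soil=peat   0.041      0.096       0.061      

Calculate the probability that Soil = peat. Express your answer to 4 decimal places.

0.1980

P(Soil=peat) = 0.041 + 0.096 + 0.061 = 0.198.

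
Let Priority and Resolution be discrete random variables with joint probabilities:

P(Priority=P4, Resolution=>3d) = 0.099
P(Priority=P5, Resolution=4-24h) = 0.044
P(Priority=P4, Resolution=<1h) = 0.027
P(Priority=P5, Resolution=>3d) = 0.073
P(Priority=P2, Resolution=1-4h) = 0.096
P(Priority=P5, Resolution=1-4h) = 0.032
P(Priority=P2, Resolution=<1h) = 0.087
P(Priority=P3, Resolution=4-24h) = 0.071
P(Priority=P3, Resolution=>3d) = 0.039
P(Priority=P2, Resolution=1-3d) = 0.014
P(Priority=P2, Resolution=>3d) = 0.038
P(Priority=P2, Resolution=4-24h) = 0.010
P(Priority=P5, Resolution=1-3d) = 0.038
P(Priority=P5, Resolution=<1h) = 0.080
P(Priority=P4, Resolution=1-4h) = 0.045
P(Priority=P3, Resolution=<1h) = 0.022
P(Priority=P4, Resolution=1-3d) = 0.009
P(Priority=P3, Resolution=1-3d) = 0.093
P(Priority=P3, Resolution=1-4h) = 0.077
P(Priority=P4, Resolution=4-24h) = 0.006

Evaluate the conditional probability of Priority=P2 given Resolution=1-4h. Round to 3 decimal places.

P(Resolution=1-4h) = 0.096 + 0.077 + 0.045 + 0.032 = 0.250.
P(Priority=P2 | Resolution=1-4h) = 0.096/0.250 = 0.384.

0.384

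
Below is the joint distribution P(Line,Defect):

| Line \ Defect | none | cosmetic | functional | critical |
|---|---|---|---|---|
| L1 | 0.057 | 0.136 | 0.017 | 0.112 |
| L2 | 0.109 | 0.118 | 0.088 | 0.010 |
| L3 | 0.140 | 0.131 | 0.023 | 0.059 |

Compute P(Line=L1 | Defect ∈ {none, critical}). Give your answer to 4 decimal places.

0.3470

P(Defect=none) = 0.057 + 0.109 + 0.140 = 0.306.
P(Defect=critical) = 0.112 + 0.010 + 0.059 = 0.181.
P(Defect ∈ {none, critical}) = 0.306 + 0.181 = 0.487; P(Line=L1, Defect ∈ {none, critical}) = 0.057 + 0.112 = 0.169.
P(Line=L1 | Defect ∈ {none, critical}) = 0.169/0.487 = 0.3470.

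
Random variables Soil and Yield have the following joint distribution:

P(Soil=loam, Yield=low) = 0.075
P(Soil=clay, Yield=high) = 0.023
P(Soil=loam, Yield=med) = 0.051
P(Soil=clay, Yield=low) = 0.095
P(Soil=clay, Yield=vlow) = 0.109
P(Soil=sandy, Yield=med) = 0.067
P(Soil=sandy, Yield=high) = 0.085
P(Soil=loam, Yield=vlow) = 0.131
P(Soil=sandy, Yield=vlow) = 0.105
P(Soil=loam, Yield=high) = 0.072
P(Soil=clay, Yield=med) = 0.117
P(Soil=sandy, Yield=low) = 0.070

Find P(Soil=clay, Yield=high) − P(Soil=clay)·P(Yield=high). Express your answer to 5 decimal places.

-0.03892

P(Soil=clay) = 0.109 + 0.095 + 0.117 + 0.023 = 0.344.
P(Yield=high) = 0.085 + 0.072 + 0.023 = 0.180.
P(Soil=clay, Yield=high) − P(Soil=clay)P(Yield=high) = 0.023 − 0.344×0.180 = -0.03892.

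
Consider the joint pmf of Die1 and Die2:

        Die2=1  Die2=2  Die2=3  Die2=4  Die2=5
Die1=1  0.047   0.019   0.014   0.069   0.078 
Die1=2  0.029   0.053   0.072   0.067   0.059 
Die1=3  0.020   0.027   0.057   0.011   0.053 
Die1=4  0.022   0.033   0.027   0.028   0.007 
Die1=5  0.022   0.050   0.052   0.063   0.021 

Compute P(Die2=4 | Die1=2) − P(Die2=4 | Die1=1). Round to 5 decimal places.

P(Die1=2) = 0.029 + 0.053 + 0.072 + 0.067 + 0.059 = 0.280; P(Die2=4 | Die1=2) = 0.067/0.280 = 0.239286.
P(Die1=1) = 0.047 + 0.019 + 0.014 + 0.069 + 0.078 = 0.227; P(Die2=4 | Die1=1) = 0.069/0.227 = 0.303965.
Difference = -0.06468.

-0.06468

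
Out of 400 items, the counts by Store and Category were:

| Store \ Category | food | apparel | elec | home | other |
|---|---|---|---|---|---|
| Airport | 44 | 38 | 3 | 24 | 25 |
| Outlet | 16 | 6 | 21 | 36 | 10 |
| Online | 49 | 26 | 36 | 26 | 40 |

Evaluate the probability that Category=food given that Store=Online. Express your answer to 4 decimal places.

Total with Store=Online: 49 + 26 + 36 + 26 + 40 = 177.
P(Category=food | Store=Online) = 49/177 = 0.2768.

0.2768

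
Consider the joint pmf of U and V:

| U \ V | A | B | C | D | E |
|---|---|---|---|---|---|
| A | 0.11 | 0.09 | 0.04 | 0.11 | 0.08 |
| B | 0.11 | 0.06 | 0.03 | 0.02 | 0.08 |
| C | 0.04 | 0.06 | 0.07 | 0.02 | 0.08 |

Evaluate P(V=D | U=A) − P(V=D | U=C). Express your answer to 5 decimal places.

0.18174

P(U=A) = 0.11 + 0.09 + 0.04 + 0.11 + 0.08 = 0.43; P(V=D | U=A) = 0.11/0.43 = 0.255814.
P(U=C) = 0.04 + 0.06 + 0.07 + 0.02 + 0.08 = 0.27; P(V=D | U=C) = 0.02/0.27 = 0.074074.
Difference = 0.18174.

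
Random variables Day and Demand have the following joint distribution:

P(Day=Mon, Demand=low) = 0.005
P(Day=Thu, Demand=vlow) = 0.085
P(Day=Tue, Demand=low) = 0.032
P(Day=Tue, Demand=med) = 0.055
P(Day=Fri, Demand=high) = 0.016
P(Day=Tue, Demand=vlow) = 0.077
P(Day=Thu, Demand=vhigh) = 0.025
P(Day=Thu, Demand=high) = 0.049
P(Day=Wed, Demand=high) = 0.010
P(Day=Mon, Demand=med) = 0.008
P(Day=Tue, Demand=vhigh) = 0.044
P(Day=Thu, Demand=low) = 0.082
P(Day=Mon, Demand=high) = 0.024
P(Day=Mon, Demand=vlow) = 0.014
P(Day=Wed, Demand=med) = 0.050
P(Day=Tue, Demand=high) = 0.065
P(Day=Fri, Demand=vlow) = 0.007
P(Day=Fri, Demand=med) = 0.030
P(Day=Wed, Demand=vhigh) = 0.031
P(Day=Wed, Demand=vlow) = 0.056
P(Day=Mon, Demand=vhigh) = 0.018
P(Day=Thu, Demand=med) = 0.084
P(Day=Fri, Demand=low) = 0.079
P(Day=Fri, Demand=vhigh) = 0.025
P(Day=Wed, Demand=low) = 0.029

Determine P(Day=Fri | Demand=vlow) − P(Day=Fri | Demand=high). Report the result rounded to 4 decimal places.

P(Demand=vlow) = 0.014 + 0.077 + 0.056 + 0.085 + 0.007 = 0.239; P(Day=Fri | Demand=vlow) = 0.007/0.239 = 0.02929.
P(Demand=high) = 0.024 + 0.065 + 0.010 + 0.049 + 0.016 = 0.164; P(Day=Fri | Demand=high) = 0.016/0.164 = 0.09756.
Difference = -0.0683.

-0.0683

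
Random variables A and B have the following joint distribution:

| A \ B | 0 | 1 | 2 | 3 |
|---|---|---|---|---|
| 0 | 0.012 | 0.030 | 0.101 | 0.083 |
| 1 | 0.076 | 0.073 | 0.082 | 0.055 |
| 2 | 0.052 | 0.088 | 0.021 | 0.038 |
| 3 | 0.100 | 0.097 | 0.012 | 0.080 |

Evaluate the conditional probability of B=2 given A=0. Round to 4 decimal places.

0.4469

P(A=0) = 0.012 + 0.030 + 0.101 + 0.083 = 0.226.
P(B=2 | A=0) = 0.101/0.226 = 0.4469.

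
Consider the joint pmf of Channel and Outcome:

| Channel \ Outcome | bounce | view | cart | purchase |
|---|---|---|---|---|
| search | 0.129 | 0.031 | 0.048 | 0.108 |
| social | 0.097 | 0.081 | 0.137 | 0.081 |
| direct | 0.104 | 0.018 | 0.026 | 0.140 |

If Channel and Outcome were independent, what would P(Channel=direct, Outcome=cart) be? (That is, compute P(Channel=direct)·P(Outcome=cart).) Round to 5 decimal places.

0.06077

P(Channel=direct) = 0.104 + 0.018 + 0.026 + 0.140 = 0.288.
P(Outcome=cart) = 0.048 + 0.137 + 0.026 = 0.211.
Product: 0.288 × 0.211 = 0.06077.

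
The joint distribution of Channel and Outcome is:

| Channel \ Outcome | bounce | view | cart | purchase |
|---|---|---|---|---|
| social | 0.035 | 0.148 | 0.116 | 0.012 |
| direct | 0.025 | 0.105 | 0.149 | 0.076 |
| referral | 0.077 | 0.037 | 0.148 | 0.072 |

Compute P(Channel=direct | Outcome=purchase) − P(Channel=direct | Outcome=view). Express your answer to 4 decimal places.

0.1129

P(Outcome=purchase) = 0.012 + 0.076 + 0.072 = 0.160; P(Channel=direct | Outcome=purchase) = 0.076/0.160 = 0.47500.
P(Outcome=view) = 0.148 + 0.105 + 0.037 = 0.290; P(Channel=direct | Outcome=view) = 0.105/0.290 = 0.36207.
Difference = 0.1129.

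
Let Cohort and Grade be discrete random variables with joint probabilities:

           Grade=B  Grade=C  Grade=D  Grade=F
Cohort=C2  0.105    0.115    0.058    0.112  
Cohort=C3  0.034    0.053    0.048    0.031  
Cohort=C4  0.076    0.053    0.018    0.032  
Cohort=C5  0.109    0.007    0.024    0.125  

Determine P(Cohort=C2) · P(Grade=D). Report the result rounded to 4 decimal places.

0.0577

P(Cohort=C2) = 0.105 + 0.115 + 0.058 + 0.112 = 0.390.
P(Grade=D) = 0.058 + 0.048 + 0.018 + 0.024 = 0.148.
Product: 0.390 × 0.148 = 0.0577.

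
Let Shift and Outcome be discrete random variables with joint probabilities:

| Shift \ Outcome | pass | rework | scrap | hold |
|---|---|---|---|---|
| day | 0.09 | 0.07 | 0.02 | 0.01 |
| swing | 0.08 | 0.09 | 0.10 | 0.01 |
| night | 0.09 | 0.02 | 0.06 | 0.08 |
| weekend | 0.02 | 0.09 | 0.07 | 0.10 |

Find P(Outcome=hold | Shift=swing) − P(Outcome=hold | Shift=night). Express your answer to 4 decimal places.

P(Shift=swing) = 0.08 + 0.09 + 0.10 + 0.01 = 0.28; P(Outcome=hold | Shift=swing) = 0.01/0.28 = 0.03571.
P(Shift=night) = 0.09 + 0.02 + 0.06 + 0.08 = 0.25; P(Outcome=hold | Shift=night) = 0.08/0.25 = 0.32000.
Difference = -0.2843.

-0.2843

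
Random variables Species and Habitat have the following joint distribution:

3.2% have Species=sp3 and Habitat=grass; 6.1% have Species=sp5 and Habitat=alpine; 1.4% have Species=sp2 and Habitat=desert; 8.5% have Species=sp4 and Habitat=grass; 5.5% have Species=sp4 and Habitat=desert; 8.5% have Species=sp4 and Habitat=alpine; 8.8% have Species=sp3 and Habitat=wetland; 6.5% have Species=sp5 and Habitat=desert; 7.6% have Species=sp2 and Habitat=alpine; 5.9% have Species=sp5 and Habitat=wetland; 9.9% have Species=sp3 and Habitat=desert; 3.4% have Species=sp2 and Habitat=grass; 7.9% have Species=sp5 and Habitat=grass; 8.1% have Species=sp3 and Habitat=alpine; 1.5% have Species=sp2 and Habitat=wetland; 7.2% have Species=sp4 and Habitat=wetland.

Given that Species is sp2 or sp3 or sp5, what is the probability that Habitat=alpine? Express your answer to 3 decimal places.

0.310

P(Species=sp2) = 0.034 + 0.015 + 0.014 + 0.076 = 0.139.
P(Species=sp3) = 0.032 + 0.088 + 0.099 + 0.081 = 0.300.
P(Species=sp5) = 0.079 + 0.059 + 0.065 + 0.061 = 0.264.
P(Species ∈ {sp2, sp3, sp5}) = 0.139 + 0.300 + 0.264 = 0.703; P(Habitat=alpine, Species ∈ {sp2, sp3, sp5}) = 0.076 + 0.081 + 0.061 = 0.218.
P(Habitat=alpine | Species ∈ {sp2, sp3, sp5}) = 0.218/0.703 = 0.310.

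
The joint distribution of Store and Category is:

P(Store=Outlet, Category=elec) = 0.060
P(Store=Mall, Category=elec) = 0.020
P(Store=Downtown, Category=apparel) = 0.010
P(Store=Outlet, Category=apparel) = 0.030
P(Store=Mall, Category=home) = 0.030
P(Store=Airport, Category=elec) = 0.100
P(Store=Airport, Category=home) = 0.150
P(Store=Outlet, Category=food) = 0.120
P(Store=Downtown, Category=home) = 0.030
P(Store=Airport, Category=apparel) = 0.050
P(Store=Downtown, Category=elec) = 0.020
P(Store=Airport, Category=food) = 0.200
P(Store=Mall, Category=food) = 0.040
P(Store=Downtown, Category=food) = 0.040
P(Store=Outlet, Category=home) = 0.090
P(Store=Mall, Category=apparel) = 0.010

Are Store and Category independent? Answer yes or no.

yes

Every cell satisfies P(Store,Category) = P(Store)·P(Category). For instance P(Store=Airport) = 0.500, P(Category=food) = 0.400, and 0.500×0.400 = 0.200 matches the joint entry. So Store and Category are independent.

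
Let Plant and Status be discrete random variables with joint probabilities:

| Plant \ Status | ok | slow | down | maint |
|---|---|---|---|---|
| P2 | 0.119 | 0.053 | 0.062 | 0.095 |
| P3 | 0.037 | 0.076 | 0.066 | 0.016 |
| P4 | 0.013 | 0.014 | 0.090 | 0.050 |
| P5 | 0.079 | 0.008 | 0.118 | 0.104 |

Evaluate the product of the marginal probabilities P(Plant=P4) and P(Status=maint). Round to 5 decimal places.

P(Plant=P4) = 0.013 + 0.014 + 0.090 + 0.050 = 0.167.
P(Status=maint) = 0.095 + 0.016 + 0.050 + 0.104 = 0.265.
Product: 0.167 × 0.265 = 0.04426.

0.04426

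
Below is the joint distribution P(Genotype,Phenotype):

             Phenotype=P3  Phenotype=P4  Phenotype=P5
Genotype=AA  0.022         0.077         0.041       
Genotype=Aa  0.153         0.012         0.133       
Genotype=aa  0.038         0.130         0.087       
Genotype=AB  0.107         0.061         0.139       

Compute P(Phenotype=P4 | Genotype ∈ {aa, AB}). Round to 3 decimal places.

P(Genotype=aa) = 0.038 + 0.130 + 0.087 = 0.255.
P(Genotype=AB) = 0.107 + 0.061 + 0.139 = 0.307.
P(Genotype ∈ {aa, AB}) = 0.255 + 0.307 = 0.562; P(Phenotype=P4, Genotype ∈ {aa, AB}) = 0.130 + 0.061 = 0.191.
P(Phenotype=P4 | Genotype ∈ {aa, AB}) = 0.191/0.562 = 0.340.

0.340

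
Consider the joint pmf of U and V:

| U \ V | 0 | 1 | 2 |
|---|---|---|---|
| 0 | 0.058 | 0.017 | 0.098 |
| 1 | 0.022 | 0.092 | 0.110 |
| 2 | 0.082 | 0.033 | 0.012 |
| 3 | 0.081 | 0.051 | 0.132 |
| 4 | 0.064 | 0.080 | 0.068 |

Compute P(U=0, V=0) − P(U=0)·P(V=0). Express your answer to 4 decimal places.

P(U=0) = 0.058 + 0.017 + 0.098 = 0.173.
P(V=0) = 0.058 + 0.022 + 0.082 + 0.081 + 0.064 = 0.307.
P(U=0, V=0) − P(U=0)P(V=0) = 0.058 − 0.173×0.307 = 0.0049.

0.0049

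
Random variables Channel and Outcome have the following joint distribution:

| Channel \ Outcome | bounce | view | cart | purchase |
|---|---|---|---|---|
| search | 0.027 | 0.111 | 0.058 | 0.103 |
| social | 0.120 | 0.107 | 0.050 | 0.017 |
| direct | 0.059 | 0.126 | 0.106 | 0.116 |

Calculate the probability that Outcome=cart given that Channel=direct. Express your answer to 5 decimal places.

P(Channel=direct) = 0.059 + 0.126 + 0.106 + 0.116 = 0.407.
P(Outcome=cart | Channel=direct) = 0.106/0.407 = 0.26044.

0.26044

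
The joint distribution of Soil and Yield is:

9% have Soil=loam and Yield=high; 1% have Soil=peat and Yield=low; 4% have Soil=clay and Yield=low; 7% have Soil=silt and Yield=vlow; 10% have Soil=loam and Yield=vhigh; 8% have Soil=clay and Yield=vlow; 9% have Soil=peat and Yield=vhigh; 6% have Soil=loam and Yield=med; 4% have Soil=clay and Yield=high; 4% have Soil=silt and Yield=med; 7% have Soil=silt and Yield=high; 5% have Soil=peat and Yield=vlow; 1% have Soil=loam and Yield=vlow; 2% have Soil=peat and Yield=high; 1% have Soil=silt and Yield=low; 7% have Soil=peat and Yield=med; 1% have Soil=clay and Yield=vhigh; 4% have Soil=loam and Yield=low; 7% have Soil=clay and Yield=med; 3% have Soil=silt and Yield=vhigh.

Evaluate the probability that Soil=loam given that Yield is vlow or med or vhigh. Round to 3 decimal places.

P(Yield=vlow) = 0.01 + 0.08 + 0.07 + 0.05 = 0.21.
P(Yield=med) = 0.06 + 0.07 + 0.04 + 0.07 = 0.24.
P(Yield=vhigh) = 0.10 + 0.01 + 0.03 + 0.09 = 0.23.
P(Yield ∈ {vlow, med, vhigh}) = 0.21 + 0.24 + 0.23 = 0.68; P(Soil=loam, Yield ∈ {vlow, med, vhigh}) = 0.01 + 0.06 + 0.10 = 0.17.
P(Soil=loam | Yield ∈ {vlow, med, vhigh}) = 0.17/0.68 = 0.250.

0.250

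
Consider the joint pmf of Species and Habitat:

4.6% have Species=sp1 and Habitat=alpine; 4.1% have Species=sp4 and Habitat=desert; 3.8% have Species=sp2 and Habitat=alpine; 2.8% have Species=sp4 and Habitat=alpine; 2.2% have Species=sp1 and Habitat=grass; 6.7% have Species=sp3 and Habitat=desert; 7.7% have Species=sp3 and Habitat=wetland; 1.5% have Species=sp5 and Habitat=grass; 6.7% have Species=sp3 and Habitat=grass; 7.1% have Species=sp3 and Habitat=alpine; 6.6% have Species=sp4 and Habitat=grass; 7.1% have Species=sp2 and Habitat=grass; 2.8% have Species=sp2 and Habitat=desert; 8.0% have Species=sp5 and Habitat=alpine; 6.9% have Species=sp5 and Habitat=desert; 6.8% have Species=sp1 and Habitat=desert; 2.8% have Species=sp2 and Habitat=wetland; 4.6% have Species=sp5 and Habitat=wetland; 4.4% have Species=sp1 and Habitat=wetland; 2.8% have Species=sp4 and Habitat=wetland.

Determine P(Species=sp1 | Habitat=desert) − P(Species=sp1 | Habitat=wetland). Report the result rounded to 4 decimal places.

P(Habitat=desert) = 0.068 + 0.028 + 0.067 + 0.041 + 0.069 = 0.273; P(Species=sp1 | Habitat=desert) = 0.068/0.273 = 0.24908.
P(Habitat=wetland) = 0.044 + 0.028 + 0.077 + 0.028 + 0.046 = 0.223; P(Species=sp1 | Habitat=wetland) = 0.044/0.223 = 0.19731.
Difference = 0.0518.

0.0518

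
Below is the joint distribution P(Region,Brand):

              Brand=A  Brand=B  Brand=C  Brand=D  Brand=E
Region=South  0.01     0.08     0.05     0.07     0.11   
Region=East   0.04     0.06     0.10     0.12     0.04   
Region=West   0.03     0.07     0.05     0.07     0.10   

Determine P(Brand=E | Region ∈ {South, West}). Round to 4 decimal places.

P(Region=South) = 0.01 + 0.08 + 0.05 + 0.07 + 0.11 = 0.32.
P(Region=West) = 0.03 + 0.07 + 0.05 + 0.07 + 0.10 = 0.32.
P(Region ∈ {South, West}) = 0.32 + 0.32 = 0.64; P(Brand=E, Region ∈ {South, West}) = 0.11 + 0.10 = 0.21.
P(Brand=E | Region ∈ {South, West}) = 0.21/0.64 = 0.3281.

0.3281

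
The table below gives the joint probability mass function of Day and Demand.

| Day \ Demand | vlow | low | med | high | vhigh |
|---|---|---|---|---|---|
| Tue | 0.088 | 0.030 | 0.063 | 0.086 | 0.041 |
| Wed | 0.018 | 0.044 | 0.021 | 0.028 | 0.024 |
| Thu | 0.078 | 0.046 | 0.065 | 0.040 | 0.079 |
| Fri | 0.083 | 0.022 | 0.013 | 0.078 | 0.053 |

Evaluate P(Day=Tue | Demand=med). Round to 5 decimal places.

0.38889

P(Demand=med) = 0.063 + 0.021 + 0.065 + 0.013 = 0.162.
P(Day=Tue | Demand=med) = 0.063/0.162 = 0.38889.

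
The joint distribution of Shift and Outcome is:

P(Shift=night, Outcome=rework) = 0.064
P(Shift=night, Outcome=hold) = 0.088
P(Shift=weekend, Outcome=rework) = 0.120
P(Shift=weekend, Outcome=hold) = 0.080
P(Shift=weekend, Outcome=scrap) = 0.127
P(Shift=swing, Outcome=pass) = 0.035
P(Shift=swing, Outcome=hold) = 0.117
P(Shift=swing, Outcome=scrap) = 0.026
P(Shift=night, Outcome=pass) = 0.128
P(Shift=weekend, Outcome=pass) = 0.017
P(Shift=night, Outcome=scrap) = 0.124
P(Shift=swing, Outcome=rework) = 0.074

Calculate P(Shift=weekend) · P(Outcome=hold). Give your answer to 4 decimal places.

0.0980

P(Shift=weekend) = 0.017 + 0.120 + 0.127 + 0.080 = 0.344.
P(Outcome=hold) = 0.117 + 0.088 + 0.080 = 0.285.
Product: 0.344 × 0.285 = 0.0980.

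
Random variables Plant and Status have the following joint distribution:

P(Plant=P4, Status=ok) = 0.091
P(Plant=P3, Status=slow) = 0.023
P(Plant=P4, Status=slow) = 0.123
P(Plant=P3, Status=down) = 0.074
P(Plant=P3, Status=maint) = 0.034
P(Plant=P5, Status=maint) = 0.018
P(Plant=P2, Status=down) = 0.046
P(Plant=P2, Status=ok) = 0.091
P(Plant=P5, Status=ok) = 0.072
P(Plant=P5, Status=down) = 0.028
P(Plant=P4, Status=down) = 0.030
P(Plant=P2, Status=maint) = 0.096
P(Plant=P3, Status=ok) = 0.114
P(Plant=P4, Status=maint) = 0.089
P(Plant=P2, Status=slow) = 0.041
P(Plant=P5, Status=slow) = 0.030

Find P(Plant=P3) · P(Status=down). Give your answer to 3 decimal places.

0.044

P(Plant=P3) = 0.114 + 0.023 + 0.074 + 0.034 = 0.245.
P(Status=down) = 0.046 + 0.074 + 0.030 + 0.028 = 0.178.
Product: 0.245 × 0.178 = 0.044.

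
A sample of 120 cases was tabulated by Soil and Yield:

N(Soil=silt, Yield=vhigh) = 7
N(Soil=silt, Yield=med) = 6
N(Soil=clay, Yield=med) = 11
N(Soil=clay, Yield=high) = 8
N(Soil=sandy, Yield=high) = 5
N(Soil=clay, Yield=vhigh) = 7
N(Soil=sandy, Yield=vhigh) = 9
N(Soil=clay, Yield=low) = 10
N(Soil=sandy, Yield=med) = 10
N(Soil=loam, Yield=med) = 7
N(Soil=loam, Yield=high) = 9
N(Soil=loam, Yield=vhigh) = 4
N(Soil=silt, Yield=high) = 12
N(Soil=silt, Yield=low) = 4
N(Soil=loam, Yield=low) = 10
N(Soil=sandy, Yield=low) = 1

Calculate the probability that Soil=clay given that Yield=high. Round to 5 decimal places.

0.23529

Total with Yield=high: 5 + 9 + 8 + 12 = 34.
P(Soil=clay | Yield=high) = 8/34 = 0.23529.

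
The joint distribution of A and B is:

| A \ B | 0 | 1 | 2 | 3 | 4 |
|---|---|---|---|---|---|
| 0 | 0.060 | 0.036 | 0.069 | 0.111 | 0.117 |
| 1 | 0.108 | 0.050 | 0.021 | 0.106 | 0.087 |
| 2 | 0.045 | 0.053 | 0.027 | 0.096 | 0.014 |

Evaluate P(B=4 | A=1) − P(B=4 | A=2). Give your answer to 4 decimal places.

0.1743

P(A=1) = 0.108 + 0.050 + 0.021 + 0.106 + 0.087 = 0.372; P(B=4 | A=1) = 0.087/0.372 = 0.23387.
P(A=2) = 0.045 + 0.053 + 0.027 + 0.096 + 0.014 = 0.235; P(B=4 | A=2) = 0.014/0.235 = 0.05957.
Difference = 0.1743.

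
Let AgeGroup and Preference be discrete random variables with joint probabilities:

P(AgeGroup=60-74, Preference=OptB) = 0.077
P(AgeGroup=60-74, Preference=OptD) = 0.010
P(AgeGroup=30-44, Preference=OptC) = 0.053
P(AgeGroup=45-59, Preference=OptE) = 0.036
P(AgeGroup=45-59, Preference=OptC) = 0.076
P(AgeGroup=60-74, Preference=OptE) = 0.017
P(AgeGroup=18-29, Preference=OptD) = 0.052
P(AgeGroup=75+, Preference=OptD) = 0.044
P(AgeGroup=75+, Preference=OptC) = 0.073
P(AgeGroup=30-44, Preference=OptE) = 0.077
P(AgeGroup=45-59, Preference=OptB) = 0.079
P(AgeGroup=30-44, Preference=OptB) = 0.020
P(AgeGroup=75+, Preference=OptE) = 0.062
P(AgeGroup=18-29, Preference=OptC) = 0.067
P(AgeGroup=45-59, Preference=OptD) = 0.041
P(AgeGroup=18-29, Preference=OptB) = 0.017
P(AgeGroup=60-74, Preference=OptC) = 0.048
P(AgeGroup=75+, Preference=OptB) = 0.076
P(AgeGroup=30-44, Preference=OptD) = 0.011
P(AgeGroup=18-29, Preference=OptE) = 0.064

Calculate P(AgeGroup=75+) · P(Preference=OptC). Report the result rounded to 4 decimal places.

0.0808

P(AgeGroup=75+) = 0.076 + 0.073 + 0.044 + 0.062 = 0.255.
P(Preference=OptC) = 0.067 + 0.053 + 0.076 + 0.048 + 0.073 = 0.317.
Product: 0.255 × 0.317 = 0.0808.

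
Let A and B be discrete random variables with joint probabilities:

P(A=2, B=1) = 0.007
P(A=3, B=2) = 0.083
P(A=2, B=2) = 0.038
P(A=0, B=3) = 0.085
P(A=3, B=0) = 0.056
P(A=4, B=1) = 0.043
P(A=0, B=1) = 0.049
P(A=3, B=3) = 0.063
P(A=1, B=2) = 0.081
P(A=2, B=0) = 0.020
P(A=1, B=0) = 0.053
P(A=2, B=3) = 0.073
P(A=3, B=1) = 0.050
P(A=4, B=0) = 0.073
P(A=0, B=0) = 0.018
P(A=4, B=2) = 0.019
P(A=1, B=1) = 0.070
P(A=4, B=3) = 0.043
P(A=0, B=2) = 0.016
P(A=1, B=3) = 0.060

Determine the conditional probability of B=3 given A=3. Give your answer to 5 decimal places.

0.25000

P(A=3) = 0.056 + 0.050 + 0.083 + 0.063 = 0.252.
P(B=3 | A=3) = 0.063/0.252 = 0.25000.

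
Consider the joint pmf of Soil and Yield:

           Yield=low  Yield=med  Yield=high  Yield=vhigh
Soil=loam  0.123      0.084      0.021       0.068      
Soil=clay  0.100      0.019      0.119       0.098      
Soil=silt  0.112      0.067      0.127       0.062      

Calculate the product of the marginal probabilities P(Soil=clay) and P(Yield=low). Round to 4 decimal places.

P(Soil=clay) = 0.100 + 0.019 + 0.119 + 0.098 = 0.336.
P(Yield=low) = 0.123 + 0.100 + 0.112 = 0.335.
Product: 0.336 × 0.335 = 0.1126.

0.1126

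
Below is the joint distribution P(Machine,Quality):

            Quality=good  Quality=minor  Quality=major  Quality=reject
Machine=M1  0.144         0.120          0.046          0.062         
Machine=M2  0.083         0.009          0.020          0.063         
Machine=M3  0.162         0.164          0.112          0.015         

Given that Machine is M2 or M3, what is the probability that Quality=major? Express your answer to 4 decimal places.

0.2102

P(Machine=M2) = 0.083 + 0.009 + 0.020 + 0.063 = 0.175.
P(Machine=M3) = 0.162 + 0.164 + 0.112 + 0.015 = 0.453.
P(Machine ∈ {M2, M3}) = 0.175 + 0.453 = 0.628; P(Quality=major, Machine ∈ {M2, M3}) = 0.020 + 0.112 = 0.132.
P(Quality=major | Machine ∈ {M2, M3}) = 0.132/0.628 = 0.2102.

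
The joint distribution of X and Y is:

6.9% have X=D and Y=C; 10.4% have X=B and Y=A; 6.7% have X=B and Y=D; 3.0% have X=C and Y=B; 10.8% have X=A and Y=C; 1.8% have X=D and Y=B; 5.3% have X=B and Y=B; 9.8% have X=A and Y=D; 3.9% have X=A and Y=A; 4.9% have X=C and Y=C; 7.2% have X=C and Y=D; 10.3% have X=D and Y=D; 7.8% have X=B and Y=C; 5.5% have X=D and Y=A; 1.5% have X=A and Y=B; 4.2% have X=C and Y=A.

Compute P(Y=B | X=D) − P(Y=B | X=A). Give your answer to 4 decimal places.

P(X=D) = 0.055 + 0.018 + 0.069 + 0.103 = 0.245; P(Y=B | X=D) = 0.018/0.245 = 0.07347.
P(X=A) = 0.039 + 0.015 + 0.108 + 0.098 = 0.260; P(Y=B | X=A) = 0.015/0.260 = 0.05769.
Difference = 0.0158.

0.0158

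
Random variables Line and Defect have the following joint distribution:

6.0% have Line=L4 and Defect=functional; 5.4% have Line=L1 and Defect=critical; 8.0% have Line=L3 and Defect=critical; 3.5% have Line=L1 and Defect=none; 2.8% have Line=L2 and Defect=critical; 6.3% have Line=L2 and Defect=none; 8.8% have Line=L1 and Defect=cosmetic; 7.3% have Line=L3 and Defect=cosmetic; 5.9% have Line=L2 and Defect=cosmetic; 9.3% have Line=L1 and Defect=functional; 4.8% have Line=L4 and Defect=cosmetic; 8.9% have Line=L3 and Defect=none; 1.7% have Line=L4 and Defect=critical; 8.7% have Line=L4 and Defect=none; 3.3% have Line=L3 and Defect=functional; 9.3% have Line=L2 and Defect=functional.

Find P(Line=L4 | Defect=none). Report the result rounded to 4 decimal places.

P(Defect=none) = 0.035 + 0.063 + 0.089 + 0.087 = 0.274.
P(Line=L4 | Defect=none) = 0.087/0.274 = 0.3175.

0.3175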